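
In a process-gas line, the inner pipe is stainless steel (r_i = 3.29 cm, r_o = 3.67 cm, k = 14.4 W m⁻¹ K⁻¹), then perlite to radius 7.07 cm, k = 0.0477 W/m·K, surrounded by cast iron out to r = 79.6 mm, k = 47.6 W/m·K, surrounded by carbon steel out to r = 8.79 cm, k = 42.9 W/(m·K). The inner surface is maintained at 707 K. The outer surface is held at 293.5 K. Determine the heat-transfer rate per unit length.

Q' = 189 W/m

Series thermal resistances, inner to outer:
  R'_stainless steel = ln(0.0367/0.0329)/(2πk) = 0.1093/(2π·14.4) = 0.001208 m·K/W
  R'_perlite = ln(0.0707/0.0367)/(2πk) = 0.6557/(2π·0.0477) = 2.188 m·K/W
  R'_cast iron = ln(0.0796/0.0707)/(2πk) = 0.1186/(2π·47.6) = 3.964×10^-4 m·K/W
  R'_carbon steel = ln(0.0879/0.0796)/(2πk) = 0.09919/(2π·42.9) = 3.680×10^-4 m·K/W
ΣR = 0.001208 + 2.188 + 3.964×10^-4 + 3.680×10^-4 = 2.190 m·K/W
Q' = ΔT/ΣR = (707 K − 293.5 K)/2.190 = 189 W/m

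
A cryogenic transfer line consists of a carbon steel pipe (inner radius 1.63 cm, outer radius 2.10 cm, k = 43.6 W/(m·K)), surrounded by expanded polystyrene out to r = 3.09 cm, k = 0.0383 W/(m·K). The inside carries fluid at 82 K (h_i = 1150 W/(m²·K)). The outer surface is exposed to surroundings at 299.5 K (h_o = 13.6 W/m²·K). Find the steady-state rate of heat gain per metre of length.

Treat each layer as a resistance in series:
  R'_conv,in = 1/(2πr h) = 1/(2π·0.0163·1150) = 0.008491 m·K/W
  R'_carbon steel = ln(0.0210/0.0163)/(2πk) = 0.2534/(2π·43.6) = 9.248×10^-4 m·K/W
  R'_expanded polystyrene = ln(0.0309/0.0210)/(2πk) = 0.3862/(2π·0.0383) = 1.605 m·K/W
  R'_conv,out = 1/(2πr h) = 1/(2π·0.0309·13.6) = 0.3787 m·K/W
ΣR = 0.008491 + 9.248×10^-4 + 1.605 + 0.3787 = 1.993 m·K/W
Q' = ΔT/ΣR = (82 K − 299.5 K)/1.993 = -109 W/m
(Negative Q' ⇒ heat flows inward; heat gain = 109 W/m.)

Q' = 109 W/m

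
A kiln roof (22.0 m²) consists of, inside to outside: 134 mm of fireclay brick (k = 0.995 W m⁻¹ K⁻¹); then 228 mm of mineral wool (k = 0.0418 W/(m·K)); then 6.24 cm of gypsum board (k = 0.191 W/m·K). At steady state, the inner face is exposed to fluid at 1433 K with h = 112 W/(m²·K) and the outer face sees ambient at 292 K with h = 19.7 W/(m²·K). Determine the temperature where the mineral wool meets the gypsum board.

Treat each layer as a resistance in series:
  R_conv,in = 1/(hA) = 1/(112·22.0) = 4.058×10^-4 K/W
  R_fireclay brick = L/(kA) = 0.134/(0.995·22.0) = 0.006122 K/W
  R_mineral wool = L/(kA) = 0.228/(0.0418·22.0) = 0.2479 K/W
  R_gypsum board = L/(kA) = 0.0624/(0.191·22.0) = 0.01485 K/W
  R_conv,out = 1/(hA) = 1/(19.7·22.0) = 0.002307 K/W
ΣR = 4.058×10^-4 + 0.006122 + 0.2479 + 0.01485 + 0.002307 = 0.2716 K/W
Q = ΔT/ΣR = (1433 K − 292 K)/0.2716 = 4201 W
From the inner boundary to the mineral wool/gypsum board interface, ΣR_partial = 0.2544 K/W.
T_interface = T_in − Q·ΣR_partial = 1433 K − (4201)(0.2544) = 364 K

T = 364 K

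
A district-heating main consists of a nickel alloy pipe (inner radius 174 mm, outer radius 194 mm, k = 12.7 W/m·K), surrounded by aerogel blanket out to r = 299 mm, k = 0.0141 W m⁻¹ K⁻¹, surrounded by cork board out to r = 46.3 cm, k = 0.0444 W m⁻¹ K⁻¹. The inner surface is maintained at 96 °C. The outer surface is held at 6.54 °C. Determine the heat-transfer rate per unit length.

Q' = 13.9 W/m

Treat each layer as a resistance in series:
  R'_nickel alloy = ln(0.194/0.174)/(2πk) = 0.1088/(2π·12.7) = 0.001364 m·K/W
  R'_aerogel blanket = ln(0.299/0.194)/(2πk) = 0.4326/(2π·0.0141) = 4.883 m·K/W
  R'_cork board = ln(0.463/0.299)/(2πk) = 0.4373/(2π·0.0444) = 1.567 m·K/W
ΣR = 0.001364 + 4.883 + 1.567 = 6.451 m·K/W
Q' = ΔT/ΣR = (96 °C − 6.54 °C)/6.451 = 13.9 W/m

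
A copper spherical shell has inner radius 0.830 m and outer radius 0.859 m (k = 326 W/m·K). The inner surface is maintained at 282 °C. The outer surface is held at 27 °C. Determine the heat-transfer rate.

Q = 25700 kW

Q = 4πk·ΔT/(1/r₁ − 1/r₂) = 4π × 326 × 255 / (1/0.830 − 1/0.859) = 2.57×10^7 W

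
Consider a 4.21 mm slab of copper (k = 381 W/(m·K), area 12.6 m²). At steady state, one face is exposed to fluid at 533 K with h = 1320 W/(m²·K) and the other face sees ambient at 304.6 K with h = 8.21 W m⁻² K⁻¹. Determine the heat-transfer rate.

Q = 23.5 kW

Series thermal resistances, inner to outer:
  R_conv,in = 1/(hA) = 1/(1320·12.6) = 6.013×10^-5 K/W
  R_copper = L/(kA) = 0.00421/(381·12.6) = 8.770×10^-7 K/W
  R_conv,out = 1/(hA) = 1/(8.21·12.6) = 0.009667 K/W
ΣR = 6.013×10^-5 + 8.770×10^-7 + 0.009667 = 0.009728 K/W
Q = ΔT/ΣR = (533 K − 304.6 K)/0.009728 = 23500 W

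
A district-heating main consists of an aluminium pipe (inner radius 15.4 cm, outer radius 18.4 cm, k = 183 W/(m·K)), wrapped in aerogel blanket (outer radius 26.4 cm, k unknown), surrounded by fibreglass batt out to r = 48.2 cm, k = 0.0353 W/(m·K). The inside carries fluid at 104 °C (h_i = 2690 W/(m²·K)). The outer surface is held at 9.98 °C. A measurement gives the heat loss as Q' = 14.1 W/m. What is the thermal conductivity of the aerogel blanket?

ΣR = ΔT/Q' = |104 − 9.98|/14.1 = 6.668 m·K/W
Known resistances:
  R'_conv,in = 1/(2πr h) = 1/(2π·0.154·2690) = 3.842×10^-4 m·K/W
  R'_aluminium = ln(0.184/0.154)/(2πk) = 0.1780/(2π·183) = 1.548×10^-4 m·K/W
  R'_fibreglass batt = ln(0.482/0.264)/(2πk) = 0.6020/(2π·0.0353) = 2.714 m·K/W
R_aerogel blanket = ΣR − ΣR_known = 6.668 − 2.715 = 3.953 m·K/W
ln(r₂/r₁)/(2πk) = 3.953 ⇒ k = 0.3610/(2π·3.953) = 0.0145 W/m·K

k = 0.0145 W/m·K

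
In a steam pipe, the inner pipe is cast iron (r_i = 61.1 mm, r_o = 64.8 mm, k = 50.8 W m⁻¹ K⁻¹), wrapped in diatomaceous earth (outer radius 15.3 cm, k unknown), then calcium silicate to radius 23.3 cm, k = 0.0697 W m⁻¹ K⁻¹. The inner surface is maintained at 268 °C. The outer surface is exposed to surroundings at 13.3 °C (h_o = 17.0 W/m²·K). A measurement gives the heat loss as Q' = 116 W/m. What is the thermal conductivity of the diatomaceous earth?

k = 0.114 W/m·K

ΣR = ΔT/Q' = |268 − 13.3|/116 = 2.196 m·K/W
Known resistances:
  R'_cast iron = ln(0.0648/0.0611)/(2πk) = 0.05879/(2π·50.8) = 1.842×10^-4 m·K/W
  R'_calcium silicate = ln(0.233/0.153)/(2πk) = 0.4206/(2π·0.0697) = 0.9604 m·K/W
  R'_conv,out = 1/(2πr h) = 1/(2π·0.233·17.0) = 0.04018 m·K/W
R_diatomaceous earth = ΣR − ΣR_known = 2.196 − 1.001 = 1.195 m·K/W
ln(r₂/r₁)/(2πk) = 1.195 ⇒ k = 0.8591/(2π·1.195) = 0.114 W/m·K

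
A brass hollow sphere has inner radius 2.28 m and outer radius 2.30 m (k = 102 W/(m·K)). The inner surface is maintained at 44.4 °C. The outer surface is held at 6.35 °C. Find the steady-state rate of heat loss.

Q = 4πk·ΔT/(1/r₁ − 1/r₂) = 4π × 102 × 38.05 / (1/2.28 − 1/2.30) = 1.28×10^7 W

Q = 12800 kW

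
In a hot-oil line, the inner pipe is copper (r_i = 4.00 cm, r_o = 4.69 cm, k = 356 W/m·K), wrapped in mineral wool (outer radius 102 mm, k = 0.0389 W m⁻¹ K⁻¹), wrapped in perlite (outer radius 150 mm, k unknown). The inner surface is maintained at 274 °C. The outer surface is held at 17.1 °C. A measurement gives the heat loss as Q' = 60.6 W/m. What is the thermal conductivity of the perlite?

k = 0.0579 W/m·K

ΣR = ΔT/Q' = |274 − 17.1|/60.6 = 4.239 m·K/W
Known resistances:
  R'_copper = ln(0.0469/0.0400)/(2πk) = 0.1591/(2π·356) = 7.115×10^-5 m·K/W
  R'_mineral wool = ln(0.102/0.0469)/(2πk) = 0.7770/(2π·0.0389) = 3.179 m·K/W
R_perlite = ΣR − ΣR_known = 4.239 − 3.179 = 1.060 m·K/W
ln(r₂/r₁)/(2πk) = 1.060 ⇒ k = 0.3857/(2π·1.060) = 0.0579 W/m·K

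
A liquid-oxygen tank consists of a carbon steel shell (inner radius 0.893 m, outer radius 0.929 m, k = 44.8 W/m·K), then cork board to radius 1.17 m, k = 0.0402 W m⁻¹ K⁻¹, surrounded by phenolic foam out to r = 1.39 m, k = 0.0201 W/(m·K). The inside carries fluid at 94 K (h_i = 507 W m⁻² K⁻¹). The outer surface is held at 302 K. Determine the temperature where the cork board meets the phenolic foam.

Treat each layer as a resistance in series:
  R_conv,in = 1/(4πr²h) = 1/(4π·0.893²·507) = 1.968×10^-4 K/W
  R_carbon steel = (1/0.893 − 1/0.929)/(4πk) = 0.04339/(4π·44.8) = 7.708×10^-5 K/W
  R_cork board = (1/0.929 − 1/1.17)/(4πk) = 0.2217/(4π·0.0402) = 0.4389 K/W
  R_phenolic foam = (1/1.17 − 1/1.39)/(4πk) = 0.1353/(4π·0.0201) = 0.5356 K/W
ΣR = 1.968×10^-4 + 7.708×10^-5 + 0.4389 + 0.5356 = 0.9748 K/W
Q = ΔT/ΣR = (94 K − 302 K)/0.9748 = -213.4 W
From the inner boundary to the cork board/phenolic foam interface, ΣR_partial = 0.4392 K/W.
T_interface = T_in − Q·ΣR_partial = 94 K − (-213.4)(0.4392) = 187.7 K

T = 187.7 K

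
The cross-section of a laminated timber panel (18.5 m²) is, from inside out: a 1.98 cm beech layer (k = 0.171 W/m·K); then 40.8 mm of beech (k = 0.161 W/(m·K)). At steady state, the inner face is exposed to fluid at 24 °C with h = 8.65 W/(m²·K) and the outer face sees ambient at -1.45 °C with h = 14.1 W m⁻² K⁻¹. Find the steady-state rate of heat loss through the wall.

Treat each layer as a resistance in series:
  R_conv,in = 1/(hA) = 1/(8.65·18.5) = 0.006249 K/W
  R_beech = L/(kA) = 0.0198/(0.171·18.5) = 0.006259 K/W
  R_beech = L/(kA) = 0.0408/(0.161·18.5) = 0.01370 K/W
  R_conv,out = 1/(hA) = 1/(14.1·18.5) = 0.003834 K/W
ΣR = 0.006249 + 0.006259 + 0.01370 + 0.003834 = 0.03004 K/W
Q = ΔT/ΣR = (24 °C − -1.45 °C)/0.03004 = 847 W

Q = 847 W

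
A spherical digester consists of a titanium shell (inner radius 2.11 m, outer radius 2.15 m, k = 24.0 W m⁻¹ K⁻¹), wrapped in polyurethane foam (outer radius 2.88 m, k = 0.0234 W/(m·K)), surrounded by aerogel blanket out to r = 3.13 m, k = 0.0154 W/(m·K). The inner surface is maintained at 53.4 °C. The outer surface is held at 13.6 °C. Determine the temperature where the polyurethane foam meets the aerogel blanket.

T = 24.1 °C

Resistance network (inner→outer):
  R_titanium = (1/2.11 − 1/2.15)/(4πk) = 0.008817/(4π·24.0) = 2.924×10^-5 K/W
  R_polyurethane foam = (1/2.15 − 1/2.88)/(4πk) = 0.1179/(4π·0.0234) = 0.4009 K/W
  R_aerogel blanket = (1/2.88 − 1/3.13)/(4πk) = 0.02773/(4π·0.0154) = 0.1433 K/W
ΣR = 2.924×10^-5 + 0.4009 + 0.1433 = 0.5442 K/W
Q = ΔT/ΣR = (53.4 °C − 13.6 °C)/0.5442 = 73.13 W
From the inner boundary to the polyurethane foam/aerogel blanket interface, ΣR_partial = 0.4009 K/W.
T_interface = T_in − Q·ΣR_partial = 53.4 °C − (73.13)(0.4009) = 24.1 °C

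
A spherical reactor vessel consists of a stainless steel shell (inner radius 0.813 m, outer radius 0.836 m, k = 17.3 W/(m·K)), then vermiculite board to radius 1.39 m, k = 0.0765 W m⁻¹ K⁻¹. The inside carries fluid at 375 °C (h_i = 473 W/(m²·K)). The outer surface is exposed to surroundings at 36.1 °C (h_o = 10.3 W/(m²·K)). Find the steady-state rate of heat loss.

Q = 677 W

Resistance network (inner→outer):
  R_conv,in = 1/(4πr²h) = 1/(4π·0.813²·473) = 2.545×10^-4 K/W
  R_stainless steel = (1/0.813 − 1/0.836)/(4πk) = 0.03384/(4π·17.3) = 1.557×10^-4 K/W
  R_vermiculite board = (1/0.836 − 1/1.39)/(4πk) = 0.4767/(4π·0.0765) = 0.4959 K/W
  R_conv,out = 1/(4πr²h) = 1/(4π·1.39²·10.3) = 0.003999 K/W
ΣR = 2.545×10^-4 + 1.557×10^-4 + 0.4959 + 0.003999 = 0.5003 K/W
Q = ΔT/ΣR = (375 °C − 36.1 °C)/0.5003 = 677 W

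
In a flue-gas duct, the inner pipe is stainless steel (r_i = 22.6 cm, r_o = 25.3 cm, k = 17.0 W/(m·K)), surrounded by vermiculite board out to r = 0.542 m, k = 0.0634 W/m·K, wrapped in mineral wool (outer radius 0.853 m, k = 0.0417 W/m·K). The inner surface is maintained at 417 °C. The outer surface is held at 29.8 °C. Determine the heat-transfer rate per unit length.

Q' = 106 W/m

Treat each layer as a resistance in series:
  R'_stainless steel = ln(0.253/0.226)/(2πk) = 0.1129/(2π·17.0) = 0.001057 m·K/W
  R'_vermiculite board = ln(0.542/0.253)/(2πk) = 0.7619/(2π·0.0634) = 1.913 m·K/W
  R'_mineral wool = ln(0.853/0.542)/(2πk) = 0.4535/(2π·0.0417) = 1.731 m·K/W
ΣR = 0.001057 + 1.913 + 1.731 = 3.645 m·K/W
Q' = ΔT/ΣR = (417 °C − 29.8 °C)/3.645 = 106 W/m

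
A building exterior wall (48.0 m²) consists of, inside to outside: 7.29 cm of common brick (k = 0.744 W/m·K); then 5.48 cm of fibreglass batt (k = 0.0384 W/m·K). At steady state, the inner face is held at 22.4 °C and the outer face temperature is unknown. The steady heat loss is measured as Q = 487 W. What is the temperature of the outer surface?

Sum the resistances:
  R_common brick = L/(kA) = 0.0729/(0.744·48.0) = 0.002041 K/W
  R_fibreglass batt = L/(kA) = 0.0548/(0.0384·48.0) = 0.02973 K/W
ΣR = 0.03177 K/W
ΔT = Q·ΣR = 487 × 0.03177 = 15.47 K
Heat flows outward, so T_out = T_in − ΔT = 22.4 − 15.47 = 6.93 °C

T_out = 6.93 °C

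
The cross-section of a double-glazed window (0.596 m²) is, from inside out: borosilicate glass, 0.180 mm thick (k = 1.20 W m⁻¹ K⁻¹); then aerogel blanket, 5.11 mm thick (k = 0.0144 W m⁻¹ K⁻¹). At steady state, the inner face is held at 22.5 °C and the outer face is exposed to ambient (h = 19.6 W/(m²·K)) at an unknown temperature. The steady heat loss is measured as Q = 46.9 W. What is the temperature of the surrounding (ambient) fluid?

Series resistances:
  R_borosilicate glass = L/(kA) = 1.80×10^-4/(1.20·0.596) = 2.517×10^-4 K/W
  R_aerogel blanket = L/(kA) = 0.00511/(0.0144·0.596) = 0.5954 K/W
  R_conv,out = 1/(hA) = 1/(19.6·0.596) = 0.08560 K/W
ΣR = 0.6813 K/W
ΔT = Q·ΣR = 46.9 × 0.6813 = 31.95 K
Heat flows outward, so T_out = T_in − ΔT = 22.5 − 31.95 = -9.45 °C

T_out = -9.45 °C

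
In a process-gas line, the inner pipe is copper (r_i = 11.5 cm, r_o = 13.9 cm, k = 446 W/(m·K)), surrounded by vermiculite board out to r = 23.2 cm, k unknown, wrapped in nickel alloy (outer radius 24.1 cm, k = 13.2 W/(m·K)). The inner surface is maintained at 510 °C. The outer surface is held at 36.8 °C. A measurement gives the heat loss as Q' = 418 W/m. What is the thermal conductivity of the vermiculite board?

ΣR = ΔT/Q' = |510 − 36.8|/418 = 1.132 m·K/W
Known resistances:
  R'_copper = ln(0.139/0.115)/(2πk) = 0.1895/(2π·446) = 6.764×10^-5 m·K/W
  R'_nickel alloy = ln(0.241/0.232)/(2πk) = 0.03806/(2π·13.2) = 4.589×10^-4 m·K/W
R_vermiculite board = ΣR − ΣR_known = 1.132 − 5.265×10^-4 = 1.131 m·K/W
ln(r₂/r₁)/(2πk) = 1.131 ⇒ k = 0.5123/(2π·1.131) = 0.0721 W/m·K

k = 0.0721 W/m·K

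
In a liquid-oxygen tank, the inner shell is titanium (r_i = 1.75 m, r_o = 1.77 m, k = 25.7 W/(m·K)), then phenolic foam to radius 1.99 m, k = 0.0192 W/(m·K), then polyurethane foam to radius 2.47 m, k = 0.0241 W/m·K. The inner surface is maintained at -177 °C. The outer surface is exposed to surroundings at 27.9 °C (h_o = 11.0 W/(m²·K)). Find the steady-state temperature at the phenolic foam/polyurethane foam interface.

T = -85.9 °C

Resistance network (inner→outer):
  R_titanium = (1/1.75 − 1/1.77)/(4πk) = 0.006457/(4π·25.7) = 1.999×10^-5 K/W
  R_phenolic foam = (1/1.77 − 1/1.99)/(4πk) = 0.06246/(4π·0.0192) = 0.2589 K/W
  R_polyurethane foam = (1/1.99 − 1/2.47)/(4πk) = 0.09765/(4π·0.0241) = 0.3225 K/W
  R_conv,out = 1/(4πr²h) = 1/(4π·2.47²·11.0) = 0.001186 K/W
ΣR = 1.999×10^-5 + 0.2589 + 0.3225 + 0.001186 = 0.5826 K/W
Q = ΔT/ΣR = (-177 °C − 27.9 °C)/0.5826 = -351.7 W
From the inner boundary to the phenolic foam/polyurethane foam interface, ΣR_partial = 0.2589 K/W.
T_interface = T_in − Q·ΣR_partial = -177 °C − (-351.7)(0.2589) = -85.9 °C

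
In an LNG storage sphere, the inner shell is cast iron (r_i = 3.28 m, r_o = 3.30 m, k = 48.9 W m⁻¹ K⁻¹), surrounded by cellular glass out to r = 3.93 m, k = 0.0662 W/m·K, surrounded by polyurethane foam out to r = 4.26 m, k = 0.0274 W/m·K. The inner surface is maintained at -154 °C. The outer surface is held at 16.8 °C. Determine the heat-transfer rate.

Resistance network (inner→outer):
  R_cast iron = (1/3.28 − 1/3.30)/(4πk) = 0.001848/(4π·48.9) = 3.007×10^-6 K/W
  R_cellular glass = (1/3.30 − 1/3.93)/(4πk) = 0.04858/(4π·0.0662) = 0.05839 K/W
  R_polyurethane foam = (1/3.93 − 1/4.26)/(4πk) = 0.01971/(4π·0.0274) = 0.05725 K/W
ΣR = 3.007×10^-6 + 0.05839 + 0.05725 = 0.1156 K/W
Q = ΔT/ΣR = (-154 °C − 16.8 °C)/0.1156 = -1480 W
(Negative Q ⇒ heat flows inward; heat gain = 1480 W.)

Q = 1480 W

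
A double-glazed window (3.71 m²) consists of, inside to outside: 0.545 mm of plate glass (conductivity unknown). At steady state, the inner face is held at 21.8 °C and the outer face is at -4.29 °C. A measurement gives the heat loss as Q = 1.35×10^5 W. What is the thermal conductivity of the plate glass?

ΣR = ΔT/Q = |21.8 − -4.29|/1.35×10^5 = 1.933×10^-4 K/W
L/(kA) = 1.933×10^-4 ⇒ k = 5.45×10^-4/(1.933×10^-4·3.71) = 0.760 W/m·K

k = 0.760 W/m·K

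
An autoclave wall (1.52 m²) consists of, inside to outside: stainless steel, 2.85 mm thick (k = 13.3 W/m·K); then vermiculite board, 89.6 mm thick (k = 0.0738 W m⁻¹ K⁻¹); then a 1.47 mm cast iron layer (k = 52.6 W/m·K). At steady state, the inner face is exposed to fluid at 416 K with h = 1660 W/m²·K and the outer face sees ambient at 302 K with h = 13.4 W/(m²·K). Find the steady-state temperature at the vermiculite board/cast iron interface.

T = 308.6 K

Treat each layer as a resistance in series:
  R_conv,in = 1/(hA) = 1/(1660·1.52) = 3.963×10^-4 K/W
  R_stainless steel = L/(kA) = 0.00285/(13.3·1.52) = 1.410×10^-4 K/W
  R_vermiculite board = L/(kA) = 0.0896/(0.0738·1.52) = 0.7987 K/W
  R_cast iron = L/(kA) = 0.00147/(52.6·1.52) = 1.839×10^-5 K/W
  R_conv,out = 1/(hA) = 1/(13.4·1.52) = 0.04910 K/W
ΣR = 3.963×10^-4 + 1.410×10^-4 + 0.7987 + 1.839×10^-5 + 0.04910 = 0.8484 K/W
Q = ΔT/ΣR = (416 K − 302 K)/0.8484 = 134.4 W
From the inner boundary to the vermiculite board/cast iron interface, ΣR_partial = 0.7992 K/W.
T_interface = T_in − Q·ΣR_partial = 416 K − (134.4)(0.7992) = 308.6 K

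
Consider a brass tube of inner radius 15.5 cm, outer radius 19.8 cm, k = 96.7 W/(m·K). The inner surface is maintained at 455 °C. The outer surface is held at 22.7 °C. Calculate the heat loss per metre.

Q' = 1070 kW/m

Q' = 2πk·ΔT/ln(r₂/r₁) = 2π × 96.7 × 432.3 / ln(0.198/0.155) = 1.07×10^6 W/m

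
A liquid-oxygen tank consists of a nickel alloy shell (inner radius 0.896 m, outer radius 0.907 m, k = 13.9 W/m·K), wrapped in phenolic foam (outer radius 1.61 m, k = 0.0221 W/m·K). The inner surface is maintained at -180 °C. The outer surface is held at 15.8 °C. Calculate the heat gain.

Q = 113 W

Resistance network (inner→outer):
  R_nickel alloy = (1/0.896 − 1/0.907)/(4πk) = 0.01354/(4π·13.9) = 7.749×10^-5 K/W
  R_phenolic foam = (1/0.907 − 1/1.61)/(4πk) = 0.4814/(4π·0.0221) = 1.733 K/W
ΣR = 7.749×10^-5 + 1.733 = 1.733 K/W
Q = ΔT/ΣR = (-180 °C − 15.8 °C)/1.733 = -113 W
(Negative Q ⇒ heat flows inward; heat gain = 113 W.)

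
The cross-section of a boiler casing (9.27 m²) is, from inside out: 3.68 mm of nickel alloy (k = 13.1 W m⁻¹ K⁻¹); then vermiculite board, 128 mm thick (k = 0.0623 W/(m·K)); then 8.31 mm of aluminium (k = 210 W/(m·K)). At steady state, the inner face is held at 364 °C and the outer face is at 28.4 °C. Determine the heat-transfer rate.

Resistance network (inner→outer):
  R_nickel alloy = L/(kA) = 0.00368/(13.1·9.27) = 3.030×10^-5 K/W
  R_vermiculite board = L/(kA) = 0.128/(0.0623·9.27) = 0.2216 K/W
  R_aluminium = L/(kA) = 0.00831/(210·9.27) = 4.269×10^-6 K/W
ΣR = 3.030×10^-5 + 0.2216 + 4.269×10^-6 = 0.2216 K/W
Q = ΔT/ΣR = (364 °C − 28.4 °C)/0.2216 = 1510 W

Q = 1510 W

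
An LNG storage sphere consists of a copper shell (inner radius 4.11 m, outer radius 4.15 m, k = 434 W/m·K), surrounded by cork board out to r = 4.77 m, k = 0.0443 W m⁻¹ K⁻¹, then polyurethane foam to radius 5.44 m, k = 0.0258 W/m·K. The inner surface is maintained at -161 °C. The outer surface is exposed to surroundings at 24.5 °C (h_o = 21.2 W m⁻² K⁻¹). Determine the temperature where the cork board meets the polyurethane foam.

T = -84.3 °C

Treat each layer as a resistance in series:
  R_copper = (1/4.11 − 1/4.15)/(4πk) = 0.002345/(4π·434) = 4.300×10^-7 K/W
  R_cork board = (1/4.15 − 1/4.77)/(4πk) = 0.03132/(4π·0.0443) = 0.05626 K/W
  R_polyurethane foam = (1/4.77 − 1/5.44)/(4πk) = 0.02582/(4π·0.0258) = 0.07964 K/W
  R_conv,out = 1/(4πr²h) = 1/(4π·5.44²·21.2) = 1.268×10^-4 K/W
ΣR = 4.300×10^-7 + 0.05626 + 0.07964 + 1.268×10^-4 = 0.1360 K/W
Q = ΔT/ΣR = (-161 °C − 24.5 °C)/0.1360 = -1364 W
From the inner boundary to the cork board/polyurethane foam interface, ΣR_partial = 0.05626 K/W.
T_interface = T_in − Q·ΣR_partial = -161 °C − (-1364)(0.05626) = -84.3 °C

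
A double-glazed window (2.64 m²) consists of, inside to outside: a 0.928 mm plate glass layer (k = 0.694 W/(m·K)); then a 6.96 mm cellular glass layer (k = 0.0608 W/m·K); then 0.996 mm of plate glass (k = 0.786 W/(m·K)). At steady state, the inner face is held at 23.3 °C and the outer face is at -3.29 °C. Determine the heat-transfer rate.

Series thermal resistances, inner to outer:
  R_plate glass = L/(kA) = 9.28×10^-4/(0.694·2.64) = 5.065×10^-4 K/W
  R_cellular glass = L/(kA) = 0.00696/(0.0608·2.64) = 0.04336 K/W
  R_plate glass = L/(kA) = 9.96×10^-4/(0.786·2.64) = 4.800×10^-4 K/W
ΣR = 5.065×10^-4 + 0.04336 + 4.800×10^-4 = 0.04435 K/W
Q = ΔT/ΣR = (23.3 °C − -3.29 °C)/0.04435 = 600 W

Q = 600 W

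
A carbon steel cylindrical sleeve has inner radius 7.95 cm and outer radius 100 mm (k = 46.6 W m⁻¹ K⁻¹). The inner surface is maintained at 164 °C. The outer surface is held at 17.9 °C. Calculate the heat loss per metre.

Q' = 2πk·ΔT/ln(r₂/r₁) = 2π × 46.6 × 146.1 / ln(0.100/0.0795) = 1.86×10^5 W/m

Q' = 1.86×10^5 W/m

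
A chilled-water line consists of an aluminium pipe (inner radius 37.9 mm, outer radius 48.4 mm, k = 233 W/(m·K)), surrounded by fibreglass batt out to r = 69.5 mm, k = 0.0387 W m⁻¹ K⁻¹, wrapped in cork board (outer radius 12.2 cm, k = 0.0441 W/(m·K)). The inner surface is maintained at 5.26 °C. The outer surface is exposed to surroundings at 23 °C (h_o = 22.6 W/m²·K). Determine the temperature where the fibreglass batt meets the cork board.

Series thermal resistances, inner to outer:
  R'_aluminium = ln(0.0484/0.0379)/(2πk) = 0.2445/(2π·233) = 1.670×10^-4 m·K/W
  R'_fibreglass batt = ln(0.0695/0.0484)/(2πk) = 0.3618/(2π·0.0387) = 1.488 m·K/W
  R'_cork board = ln(0.122/0.0695)/(2πk) = 0.5627/(2π·0.0441) = 2.031 m·K/W
  R'_conv,out = 1/(2πr h) = 1/(2π·0.122·22.6) = 0.05772 m·K/W
ΣR = 1.670×10^-4 + 1.488 + 2.031 + 0.05772 = 3.577 m·K/W
Q' = ΔT/ΣR = (5.26 °C − 23 °C)/3.577 = -4.959 W/m
From the inner boundary to the fibreglass batt/cork board interface, ΣR_partial = 1.488 m·K/W.
T_interface = T_in − Q'·ΣR_partial = 5.26 °C − (-4.959)(1.488) = 12.6 °C

T = 12.6 °C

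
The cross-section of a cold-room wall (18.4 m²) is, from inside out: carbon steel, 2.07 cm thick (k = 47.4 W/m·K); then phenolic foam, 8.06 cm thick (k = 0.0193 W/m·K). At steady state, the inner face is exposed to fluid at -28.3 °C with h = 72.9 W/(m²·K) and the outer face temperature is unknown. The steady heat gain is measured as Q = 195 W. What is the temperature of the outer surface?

T_out = 16.1 °C

Sum the resistances:
  R_conv,in = 1/(hA) = 1/(72.9·18.4) = 7.455×10^-4 K/W
  R_carbon steel = L/(kA) = 0.0207/(47.4·18.4) = 2.373×10^-5 K/W
  R_phenolic foam = L/(kA) = 0.0806/(0.0193·18.4) = 0.2270 K/W
ΣR = 0.2277 K/W
ΔT = Q·ΣR = 195 × 0.2277 = 44.40 K
Heat flows inward, so T_out = T_in + ΔT = -28.3 + 44.40 = 16.1 °C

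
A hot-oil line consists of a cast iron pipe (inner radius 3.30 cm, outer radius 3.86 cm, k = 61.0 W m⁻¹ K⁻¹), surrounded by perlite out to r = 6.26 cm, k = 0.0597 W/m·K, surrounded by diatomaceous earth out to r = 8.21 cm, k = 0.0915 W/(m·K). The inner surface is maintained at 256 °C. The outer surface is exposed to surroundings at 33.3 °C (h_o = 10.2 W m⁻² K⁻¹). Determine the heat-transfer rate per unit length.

Q' = 114 W/m

Series thermal resistances, inner to outer:
  R'_cast iron = ln(0.0386/0.0330)/(2πk) = 0.1567/(2π·61.0) = 4.090×10^-4 m·K/W
  R'_perlite = ln(0.0626/0.0386)/(2πk) = 0.4835/(2π·0.0597) = 1.289 m·K/W
  R'_diatomaceous earth = ln(0.0821/0.0626)/(2πk) = 0.2712/(2π·0.0915) = 0.4717 m·K/W
  R'_conv,out = 1/(2πr h) = 1/(2π·0.0821·10.2) = 0.1901 m·K/W
ΣR = 4.090×10^-4 + 1.289 + 0.4717 + 0.1901 = 1.951 m·K/W
Q' = ΔT/ΣR = (256 °C − 33.3 °C)/1.951 = 114 W/m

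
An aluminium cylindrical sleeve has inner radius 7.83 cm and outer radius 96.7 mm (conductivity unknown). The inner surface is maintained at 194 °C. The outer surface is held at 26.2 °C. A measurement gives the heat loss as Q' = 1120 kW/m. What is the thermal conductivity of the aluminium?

ΣR = ΔT/Q' = |194 − 26.2|/1.12×10^6 = 1.498×10^-4 m·K/W
ln(r₂/r₁)/(2πk) = 1.498×10^-4 ⇒ k = 0.2111/(2π·1.498×10^-4) = 224 W/m·K

k = 224 W/m·K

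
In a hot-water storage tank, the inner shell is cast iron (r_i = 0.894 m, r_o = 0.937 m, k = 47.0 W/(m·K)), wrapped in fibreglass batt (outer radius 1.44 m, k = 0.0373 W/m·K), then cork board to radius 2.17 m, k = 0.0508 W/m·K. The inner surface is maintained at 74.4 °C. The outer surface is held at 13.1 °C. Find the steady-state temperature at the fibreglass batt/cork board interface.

T = 32.4 °C

Series thermal resistances, inner to outer:
  R_cast iron = (1/0.894 − 1/0.937)/(4πk) = 0.05133/(4π·47.0) = 8.691×10^-5 K/W
  R_fibreglass batt = (1/0.937 − 1/1.44)/(4πk) = 0.3728/(4π·0.0373) = 0.7953 K/W
  R_cork board = (1/1.44 − 1/2.17)/(4πk) = 0.2336/(4π·0.0508) = 0.3660 K/W
ΣR = 8.691×10^-5 + 0.7953 + 0.3660 = 1.161 K/W
Q = ΔT/ΣR = (74.4 °C − 13.1 °C)/1.161 = 52.80 W
From the inner boundary to the fibreglass batt/cork board interface, ΣR_partial = 0.7954 K/W.
T_interface = T_in − Q·ΣR_partial = 74.4 °C − (52.80)(0.7954) = 32.4 °C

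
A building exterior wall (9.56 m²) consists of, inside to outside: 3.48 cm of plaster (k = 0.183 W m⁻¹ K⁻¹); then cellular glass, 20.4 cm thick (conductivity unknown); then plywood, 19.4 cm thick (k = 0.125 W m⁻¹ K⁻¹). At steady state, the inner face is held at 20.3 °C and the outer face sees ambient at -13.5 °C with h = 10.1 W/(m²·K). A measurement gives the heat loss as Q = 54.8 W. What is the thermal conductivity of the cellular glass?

k = 0.0503 W/m·K

ΣR = ΔT/Q = |20.3 − -13.5|/54.8 = 0.6168 K/W
Known resistances:
  R_plaster = L/(kA) = 0.0348/(0.183·9.56) = 0.01989 K/W
  R_plywood = L/(kA) = 0.194/(0.125·9.56) = 0.1623 K/W
  R_conv,out = 1/(hA) = 1/(10.1·9.56) = 0.01036 K/W
R_cellular glass = ΣR − ΣR_known = 0.6168 − 0.1925 = 0.4243 K/W
L/(kA) = 0.4243 ⇒ k = 0.204/(0.4243·9.56) = 0.0503 W/m·K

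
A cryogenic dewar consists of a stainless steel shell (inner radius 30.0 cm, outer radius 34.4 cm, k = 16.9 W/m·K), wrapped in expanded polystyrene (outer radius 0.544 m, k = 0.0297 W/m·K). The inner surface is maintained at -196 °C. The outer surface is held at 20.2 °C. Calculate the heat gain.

Resistance network (inner→outer):
  R_stainless steel = (1/0.300 − 1/0.344)/(4πk) = 0.4264/(4π·16.9) = 0.002008 K/W
  R_expanded polystyrene = (1/0.344 − 1/0.544)/(4πk) = 1.069/(4π·0.0297) = 2.864 K/W
ΣR = 0.002008 + 2.864 = 2.866 K/W
Q = ΔT/ΣR = (-196 °C − 20.2 °C)/2.866 = -75.4 W
(Negative Q ⇒ heat flows inward; heat gain = 75.4 W.)

Q = 75.4 W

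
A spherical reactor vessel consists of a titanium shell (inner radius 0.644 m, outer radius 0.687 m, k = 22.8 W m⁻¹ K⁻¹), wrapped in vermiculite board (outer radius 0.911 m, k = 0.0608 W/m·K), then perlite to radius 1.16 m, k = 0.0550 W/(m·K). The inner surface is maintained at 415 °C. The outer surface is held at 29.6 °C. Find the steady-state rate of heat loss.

Series thermal resistances, inner to outer:
  R_titanium = (1/0.644 − 1/0.687)/(4πk) = 0.09719/(4π·22.8) = 3.392×10^-4 K/W
  R_vermiculite board = (1/0.687 − 1/0.911)/(4πk) = 0.3579/(4π·0.0608) = 0.4684 K/W
  R_perlite = (1/0.911 − 1/1.16)/(4πk) = 0.2356/(4π·0.0550) = 0.3409 K/W
ΣR = 3.392×10^-4 + 0.4684 + 0.3409 = 0.8096 K/W
Q = ΔT/ΣR = (415 °C − 29.6 °C)/0.8096 = 476 W

Q = 476 W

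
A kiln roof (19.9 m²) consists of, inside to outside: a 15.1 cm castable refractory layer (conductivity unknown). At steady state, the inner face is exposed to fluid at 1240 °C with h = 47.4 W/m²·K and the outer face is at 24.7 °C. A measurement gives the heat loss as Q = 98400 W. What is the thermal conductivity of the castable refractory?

ΣR = ΔT/Q = |1240 − 24.7|/98400 = 0.01235 K/W
Known resistances:
  R_conv,in = 1/(hA) = 1/(47.4·19.9) = 0.001060 K/W
R_castable refractory = ΣR − ΣR_known = 0.01235 − 0.001060 = 0.01129 K/W
L/(kA) = 0.01129 ⇒ k = 0.151/(0.01129·19.9) = 0.672 W/m·K

k = 0.672 W/m·K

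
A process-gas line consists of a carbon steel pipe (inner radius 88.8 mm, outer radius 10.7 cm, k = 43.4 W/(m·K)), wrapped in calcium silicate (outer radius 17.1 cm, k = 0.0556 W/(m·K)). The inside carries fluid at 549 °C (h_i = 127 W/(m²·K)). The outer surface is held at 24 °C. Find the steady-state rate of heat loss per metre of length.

Q' = 387 W/m

Treat each layer as a resistance in series:
  R'_conv,in = 1/(2πr h) = 1/(2π·0.0888·127) = 0.01411 m·K/W
  R'_carbon steel = ln(0.107/0.0888)/(2πk) = 0.1864/(2π·43.4) = 6.837×10^-4 m·K/W
  R'_calcium silicate = ln(0.171/0.107)/(2πk) = 0.4688/(2π·0.0556) = 1.342 m·K/W
ΣR = 0.01411 + 6.837×10^-4 + 1.342 = 1.357 m·K/W
Q' = ΔT/ΣR = (549 °C − 24 °C)/1.357 = 387 W/m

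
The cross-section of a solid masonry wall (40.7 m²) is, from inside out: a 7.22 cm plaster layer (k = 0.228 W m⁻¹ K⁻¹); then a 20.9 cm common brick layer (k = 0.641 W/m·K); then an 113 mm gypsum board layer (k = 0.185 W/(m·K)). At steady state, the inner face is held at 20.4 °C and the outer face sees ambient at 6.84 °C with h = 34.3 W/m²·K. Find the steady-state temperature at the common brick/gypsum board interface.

T = 13.6 °C

Resistance network (inner→outer):
  R_plaster = L/(kA) = 0.0722/(0.228·40.7) = 0.007781 K/W
  R_common brick = L/(kA) = 0.209/(0.641·40.7) = 0.008011 K/W
  R_gypsum board = L/(kA) = 0.113/(0.185·40.7) = 0.01501 K/W
  R_conv,out = 1/(hA) = 1/(34.3·40.7) = 7.163×10^-4 K/W
ΣR = 0.007781 + 0.008011 + 0.01501 + 7.163×10^-4 = 0.03152 K/W
Q = ΔT/ΣR = (20.4 °C − 6.84 °C)/0.03152 = 430.2 W
From the inner boundary to the common brick/gypsum board interface, ΣR_partial = 0.01579 K/W.
T_interface = T_in − Q·ΣR_partial = 20.4 °C − (430.2)(0.01579) = 13.6 °C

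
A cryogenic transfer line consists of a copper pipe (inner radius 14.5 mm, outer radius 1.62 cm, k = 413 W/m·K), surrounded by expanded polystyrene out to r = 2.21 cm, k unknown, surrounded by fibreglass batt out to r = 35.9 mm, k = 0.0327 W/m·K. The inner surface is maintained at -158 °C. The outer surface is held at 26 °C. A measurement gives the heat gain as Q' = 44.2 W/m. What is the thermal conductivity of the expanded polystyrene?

ΣR = ΔT/Q' = |-158 − 26|/44.2 = 4.163 m·K/W
Known resistances:
  R'_copper = ln(0.0162/0.0145)/(2πk) = 0.1109/(2π·413) = 4.272×10^-5 m·K/W
  R'_fibreglass batt = ln(0.0359/0.0221)/(2πk) = 0.4852/(2π·0.0327) = 2.361 m·K/W
R_expanded polystyrene = ΣR − ΣR_known = 4.163 − 2.361 = 1.802 m·K/W
ln(r₂/r₁)/(2πk) = 1.802 ⇒ k = 0.3106/(2π·1.802) = 0.0274 W/m·K

k = 0.0274 W/m·K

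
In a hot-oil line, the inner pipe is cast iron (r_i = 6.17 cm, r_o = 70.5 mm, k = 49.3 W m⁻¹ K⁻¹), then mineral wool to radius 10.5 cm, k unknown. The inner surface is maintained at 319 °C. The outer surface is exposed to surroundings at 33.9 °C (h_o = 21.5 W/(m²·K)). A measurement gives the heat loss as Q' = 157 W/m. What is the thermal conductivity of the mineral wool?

ΣR = ΔT/Q' = |319 − 33.9|/157 = 1.816 m·K/W
Known resistances:
  R'_cast iron = ln(0.0705/0.0617)/(2πk) = 0.1333/(2π·49.3) = 4.304×10^-4 m·K/W
  R'_conv,out = 1/(2πr h) = 1/(2π·0.105·21.5) = 0.07050 m·K/W
R_mineral wool = ΣR − ΣR_known = 1.816 − 0.07093 = 1.745 m·K/W
ln(r₂/r₁)/(2πk) = 1.745 ⇒ k = 0.3983/(2π·1.745) = 0.0363 W/m·K

k = 0.0363 W/m·K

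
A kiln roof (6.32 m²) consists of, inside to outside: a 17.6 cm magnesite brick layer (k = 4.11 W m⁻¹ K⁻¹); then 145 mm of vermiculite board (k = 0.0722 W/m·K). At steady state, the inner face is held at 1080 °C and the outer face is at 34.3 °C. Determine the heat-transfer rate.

Treat each layer as a resistance in series:
  R_magnesite brick = L/(kA) = 0.176/(4.11·6.32) = 0.006776 K/W
  R_vermiculite board = L/(kA) = 0.145/(0.0722·6.32) = 0.3178 K/W
ΣR = 0.006776 + 0.3178 = 0.3246 K/W
Q = ΔT/ΣR = (1080 °C − 34.3 °C)/0.3246 = 3220 W

Q = 3.22 kW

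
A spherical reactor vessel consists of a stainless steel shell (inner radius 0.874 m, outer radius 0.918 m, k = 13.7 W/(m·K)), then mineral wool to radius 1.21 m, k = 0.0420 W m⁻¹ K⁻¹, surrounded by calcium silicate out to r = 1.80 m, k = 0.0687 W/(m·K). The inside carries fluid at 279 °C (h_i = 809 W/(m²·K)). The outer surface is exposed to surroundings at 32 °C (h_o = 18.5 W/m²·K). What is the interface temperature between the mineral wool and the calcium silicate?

T = 128 °C

Resistance network (inner→outer):
  R_conv,in = 1/(4πr²h) = 1/(4π·0.874²·809) = 1.288×10^-4 K/W
  R_stainless steel = (1/0.874 − 1/0.918)/(4πk) = 0.05484/(4π·13.7) = 3.185×10^-4 K/W
  R_mineral wool = (1/0.918 − 1/1.21)/(4πk) = 0.2629/(4π·0.0420) = 0.4981 K/W
  R_calcium silicate = (1/1.21 − 1/1.80)/(4πk) = 0.2709/(4π·0.0687) = 0.3138 K/W
  R_conv,out = 1/(4πr²h) = 1/(4π·1.80²·18.5) = 0.001328 K/W
ΣR = 1.288×10^-4 + 3.185×10^-4 + 0.4981 + 0.3138 + 0.001328 = 0.8137 K/W
Q = ΔT/ΣR = (279 °C − 32 °C)/0.8137 = 303.6 W
From the inner boundary to the mineral wool/calcium silicate interface, ΣR_partial = 0.4985 K/W.
T_interface = T_in − Q·ΣR_partial = 279 °C − (303.6)(0.4985) = 128 °C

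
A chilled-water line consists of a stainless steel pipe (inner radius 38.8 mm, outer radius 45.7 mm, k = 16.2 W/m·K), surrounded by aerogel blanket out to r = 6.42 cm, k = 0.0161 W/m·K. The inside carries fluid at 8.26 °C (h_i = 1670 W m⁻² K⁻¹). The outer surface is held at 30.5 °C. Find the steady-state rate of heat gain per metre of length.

Q' = 6.61 W/m

Resistance network (inner→outer):
  R'_conv,in = 1/(2πr h) = 1/(2π·0.0388·1670) = 0.002456 m·K/W
  R'_stainless steel = ln(0.0457/0.0388)/(2πk) = 0.1637/(2π·16.2) = 0.001608 m·K/W
  R'_aerogel blanket = ln(0.0642/0.0457)/(2πk) = 0.3399/(2π·0.0161) = 3.360 m·K/W
ΣR = 0.002456 + 0.001608 + 3.360 = 3.364 m·K/W
Q' = ΔT/ΣR = (8.26 °C − 30.5 °C)/3.364 = -6.61 W/m
(Negative Q' ⇒ heat flows inward; heat gain = 6.61 W/m.)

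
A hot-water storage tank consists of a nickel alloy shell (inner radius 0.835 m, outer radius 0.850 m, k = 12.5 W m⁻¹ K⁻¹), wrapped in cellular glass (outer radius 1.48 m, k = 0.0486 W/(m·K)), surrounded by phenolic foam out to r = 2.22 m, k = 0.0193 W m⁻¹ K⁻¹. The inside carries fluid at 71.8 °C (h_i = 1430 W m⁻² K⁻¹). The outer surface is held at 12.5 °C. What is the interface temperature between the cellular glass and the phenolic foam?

T = 44.0 °C

Treat each layer as a resistance in series:
  R_conv,in = 1/(4πr²h) = 1/(4π·0.835²·1430) = 7.981×10^-5 K/W
  R_nickel alloy = (1/0.835 − 1/0.850)/(4πk) = 0.02113/(4π·12.5) = 1.345×10^-4 K/W
  R_cellular glass = (1/0.850 − 1/1.48)/(4πk) = 0.5008/(4π·0.0486) = 0.8200 K/W
  R_phenolic foam = (1/1.48 − 1/2.22)/(4πk) = 0.2252/(4π·0.0193) = 0.9286 K/W
ΣR = 7.981×10^-5 + 1.345×10^-4 + 0.8200 + 0.9286 = 1.749 K/W
Q = ΔT/ΣR = (71.8 °C − 12.5 °C)/1.749 = 33.91 W
From the inner boundary to the cellular glass/phenolic foam interface, ΣR_partial = 0.8202 K/W.
T_interface = T_in − Q·ΣR_partial = 71.8 °C − (33.91)(0.8202) = 44.0 °C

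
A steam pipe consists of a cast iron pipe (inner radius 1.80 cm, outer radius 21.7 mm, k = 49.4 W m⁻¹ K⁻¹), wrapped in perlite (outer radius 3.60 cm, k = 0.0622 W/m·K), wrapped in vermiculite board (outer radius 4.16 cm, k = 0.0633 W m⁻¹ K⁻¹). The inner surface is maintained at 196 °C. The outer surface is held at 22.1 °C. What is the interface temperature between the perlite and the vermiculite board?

T = 60.2 °C

Series thermal resistances, inner to outer:
  R'_cast iron = ln(0.0217/0.0180)/(2πk) = 0.1869/(2π·49.4) = 6.023×10^-4 m·K/W
  R'_perlite = ln(0.0360/0.0217)/(2πk) = 0.5062/(2π·0.0622) = 1.295 m·K/W
  R'_vermiculite board = ln(0.0416/0.0360)/(2πk) = 0.1446/(2π·0.0633) = 0.3635 m·K/W
ΣR = 6.023×10^-4 + 1.295 + 0.3635 = 1.659 m·K/W
Q' = ΔT/ΣR = (196 °C − 22.1 °C)/1.659 = 104.8 W/m
From the inner boundary to the perlite/vermiculite board interface, ΣR_partial = 1.296 m·K/W.
T_interface = T_in − Q'·ΣR_partial = 196 °C − (104.8)(1.296) = 60.2 °C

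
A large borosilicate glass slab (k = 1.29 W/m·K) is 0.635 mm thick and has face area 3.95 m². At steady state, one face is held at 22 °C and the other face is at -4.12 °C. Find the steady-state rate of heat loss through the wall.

Q = 2.10×10^5 W

Q = kA·ΔT/L = 1.29 × 3.95 × |22 °C − -4.12 °C| / 6.35×10^-4 = 2.10×10^5 W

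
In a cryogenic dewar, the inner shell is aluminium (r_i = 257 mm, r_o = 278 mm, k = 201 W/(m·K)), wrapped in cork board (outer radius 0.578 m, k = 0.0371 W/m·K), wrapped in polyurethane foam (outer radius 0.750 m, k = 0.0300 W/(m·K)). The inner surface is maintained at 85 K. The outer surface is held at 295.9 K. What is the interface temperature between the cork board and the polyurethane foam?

T = 252.0 K

Resistance network (inner→outer):
  R_aluminium = (1/0.257 − 1/0.278)/(4πk) = 0.2939/(4π·201) = 1.164×10^-4 K/W
  R_cork board = (1/0.278 − 1/0.578)/(4πk) = 1.867/(4π·0.0371) = 4.005 K/W
  R_polyurethane foam = (1/0.578 − 1/0.750)/(4πk) = 0.3968/(4π·0.0300) = 1.052 K/W
ΣR = 1.164×10^-4 + 4.005 + 1.052 = 5.057 K/W
Q = ΔT/ΣR = (85 K − 295.9 K)/5.057 = -41.70 W
From the inner boundary to the cork board/polyurethane foam interface, ΣR_partial = 4.005 K/W.
T_interface = T_in − Q·ΣR_partial = 85 K − (-41.70)(4.005) = 252.0 K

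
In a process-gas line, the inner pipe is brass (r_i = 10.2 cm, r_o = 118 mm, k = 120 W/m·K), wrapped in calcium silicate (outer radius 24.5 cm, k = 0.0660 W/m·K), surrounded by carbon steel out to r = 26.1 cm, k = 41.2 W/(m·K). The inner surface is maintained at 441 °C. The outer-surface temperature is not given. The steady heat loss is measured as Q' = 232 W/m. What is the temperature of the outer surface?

Series resistances:
  R'_brass = ln(0.118/0.102)/(2πk) = 0.1457/(2π·120) = 1.933×10^-4 m·K/W
  R'_calcium silicate = ln(0.245/0.118)/(2πk) = 0.7306/(2π·0.0660) = 1.762 m·K/W
  R'_carbon steel = ln(0.261/0.245)/(2πk) = 0.06326/(2π·41.2) = 2.444×10^-4 m·K/W
ΣR = 1.762 m·K/W
ΔT = Q'·ΣR = 232 × 1.762 = 408.8 K
Heat flows outward, so T_out = T_in − ΔT = 441 − 408.8 = 32.2 °C

T_out = 32.2 °C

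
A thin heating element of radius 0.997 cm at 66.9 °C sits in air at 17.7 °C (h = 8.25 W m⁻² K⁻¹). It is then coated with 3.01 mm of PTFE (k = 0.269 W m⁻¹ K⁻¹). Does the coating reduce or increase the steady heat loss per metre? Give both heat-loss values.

Critical radius for a cylinder: r_cr = k/h = 0.0326 m = 3.26 cm.
Outer radius after coating: r₂ = 0.00997 + 0.00301 = 0.01298 m.
Since r₁ < r_cr and r₂ ≤ r_cr, the coating moves toward the maximum at r_cr — heat loss rises.
Bare: R = 1/(2πr₁h) = 1.935 m·K/W; Q = 49.2/1.935 = 25.4 W/m.
Coated: R = R_cond + R_conv = 1.642 m·K/W; Q = 49.2/1.642 = 30.0 W/m.

increases: 25.4 → 30.0 W/m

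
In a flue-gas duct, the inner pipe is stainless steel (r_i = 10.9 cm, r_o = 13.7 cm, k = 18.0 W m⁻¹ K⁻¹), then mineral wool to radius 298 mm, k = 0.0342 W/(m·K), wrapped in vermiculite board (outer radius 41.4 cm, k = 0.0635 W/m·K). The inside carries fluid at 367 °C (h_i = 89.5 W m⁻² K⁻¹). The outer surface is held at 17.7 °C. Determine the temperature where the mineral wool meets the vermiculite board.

T = 82.3 °C

Treat each layer as a resistance in series:
  R'_conv,in = 1/(2πr h) = 1/(2π·0.109·89.5) = 0.01631 m·K/W
  R'_stainless steel = ln(0.137/0.109)/(2πk) = 0.2286/(2π·18.0) = 0.002022 m·K/W
  R'_mineral wool = ln(0.298/0.137)/(2πk) = 0.7771/(2π·0.0342) = 3.616 m·K/W
  R'_vermiculite board = ln(0.414/0.298)/(2πk) = 0.3288/(2π·0.0635) = 0.8240 m·K/W
ΣR = 0.01631 + 0.002022 + 3.616 + 0.8240 = 4.458 m·K/W
Q' = ΔT/ΣR = (367 °C − 17.7 °C)/4.458 = 78.35 W/m
From the inner boundary to the mineral wool/vermiculite board interface, ΣR_partial = 3.634 m·K/W.
T_interface = T_in − Q'·ΣR_partial = 367 °C − (78.35)(3.634) = 82.3 °C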